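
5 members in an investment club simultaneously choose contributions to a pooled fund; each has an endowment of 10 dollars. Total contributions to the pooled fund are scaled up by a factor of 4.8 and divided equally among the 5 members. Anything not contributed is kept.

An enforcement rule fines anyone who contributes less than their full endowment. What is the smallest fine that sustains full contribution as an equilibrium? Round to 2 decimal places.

0.40 dollars

Given the others contribute fully, the best deviation is to contribute 0 (any partial contribution still incurs the fine and gives up units whose private return 0.9600 is below 1).
Deviating from 10 to 0 saves 10 dollars but forfeits the deviator's share of the drop in the pooled fund: 4.8/5 × 10 = 9.60.
So the deviation gain is 10 − 9.60 = 0.40, and the fine must be at least 0.40 dollars to wipe it out.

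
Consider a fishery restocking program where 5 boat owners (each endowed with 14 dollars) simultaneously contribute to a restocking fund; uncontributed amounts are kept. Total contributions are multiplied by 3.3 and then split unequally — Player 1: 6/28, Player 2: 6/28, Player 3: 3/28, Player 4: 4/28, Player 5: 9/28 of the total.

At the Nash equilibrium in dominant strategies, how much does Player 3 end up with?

18.95 dollars

For player j, contributing a unit is worthwhile iff 3.3 × (j's share) ≥ 1, i.e. iff j's share is at least 0.3030.
Only Player 5 (9/28) clears that bar, contributing 14; the remaining 4 contribute 0. Total contributed: 14.
Player 3 keeps 14 and receives 3.3 × 14 × 3/28 = 4.95 from the restocking fund, for a payoff of 18.95.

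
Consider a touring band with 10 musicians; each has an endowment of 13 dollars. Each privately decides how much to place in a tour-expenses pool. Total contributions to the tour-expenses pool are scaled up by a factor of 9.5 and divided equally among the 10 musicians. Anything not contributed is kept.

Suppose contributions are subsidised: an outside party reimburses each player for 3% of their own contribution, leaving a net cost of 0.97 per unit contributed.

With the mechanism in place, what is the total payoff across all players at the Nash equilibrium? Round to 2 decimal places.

Even with the mechanism, each unit contributed returns only (9.5/10) / 0.97 = 0.9794 per unit of net cost, so contributing nothing is still dominant.
Everyone keeps their endowment and the group total is 10 × 13 = 130.

130.00 dollars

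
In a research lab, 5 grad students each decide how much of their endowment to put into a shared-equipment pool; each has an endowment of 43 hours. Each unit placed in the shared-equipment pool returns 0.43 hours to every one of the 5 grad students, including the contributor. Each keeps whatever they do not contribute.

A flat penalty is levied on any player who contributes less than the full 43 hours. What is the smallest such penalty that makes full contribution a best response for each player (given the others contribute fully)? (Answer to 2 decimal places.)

Given the others contribute fully, the best deviation is to contribute 0 (any partial contribution still incurs the fine and gives up units whose private return 0.43 is below 1).
Deviating from 43 to 0 saves 43 hours but forfeits the deviator's share of the drop in the shared-equipment pool: 0.43 × 43 = 18.49.
So the deviation gain is 43 − 18.49 = 24.51, and the fine must be at least 24.51 hours to wipe it out.

24.51 hours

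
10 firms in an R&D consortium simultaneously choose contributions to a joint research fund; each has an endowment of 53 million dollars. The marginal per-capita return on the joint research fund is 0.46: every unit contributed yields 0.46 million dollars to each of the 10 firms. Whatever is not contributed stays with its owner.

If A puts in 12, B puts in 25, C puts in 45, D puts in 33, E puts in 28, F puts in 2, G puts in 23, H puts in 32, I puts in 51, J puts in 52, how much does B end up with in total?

Total contributed: 12 + 25 + 45 + 33 + 28 + 2 + 23 + 32 + 51 + 52 = 303.
Each receives 0.46 × 303 = 139.38 from the joint research fund.
B keeps 53 − 25 = 28, so B's payoff is 28 + 139.38 = 167.38.

167.38 million dollars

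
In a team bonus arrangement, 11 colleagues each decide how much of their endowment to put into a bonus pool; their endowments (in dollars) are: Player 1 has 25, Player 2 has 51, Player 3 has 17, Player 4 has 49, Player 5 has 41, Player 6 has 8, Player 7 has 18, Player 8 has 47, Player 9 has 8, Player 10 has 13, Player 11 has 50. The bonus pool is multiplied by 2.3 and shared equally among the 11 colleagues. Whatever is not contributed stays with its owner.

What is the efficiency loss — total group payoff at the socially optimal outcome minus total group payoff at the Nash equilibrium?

425.10 dollars

The private return per contributed unit is 2.3/11 = 0.2091 < 1 for every player regardless of endowment, so the Nash equilibrium is zero contribution and the group total is Σ E_j = 25 + 51 + 17 + 49 + 41 + 8 + 18 + 47 + 8 + 13 + 50 = 327.
Each contributed unit returns 2.300 to the group, so the social optimum is full contribution by everyone: group total = 2.300 × 327 = 752.10.
Efficiency loss = (2.300 − 1) × 327 = 425.10.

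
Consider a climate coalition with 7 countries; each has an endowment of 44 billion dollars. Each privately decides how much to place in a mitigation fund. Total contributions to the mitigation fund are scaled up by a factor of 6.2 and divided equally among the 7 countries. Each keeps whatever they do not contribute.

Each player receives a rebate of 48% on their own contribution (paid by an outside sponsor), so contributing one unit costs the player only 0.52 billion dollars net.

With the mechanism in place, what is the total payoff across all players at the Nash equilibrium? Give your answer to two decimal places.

The effective private return per unit is now (6.2/7) / 0.52 = 1.7033 > 1, so every player's dominant strategy flips to full contribution.
So the Nash equilibrium is full contribution by all 7; the group earns 7 × (44 × 0.48 + 6.2 × 44) = 2057.44.

2057.44 billion dollars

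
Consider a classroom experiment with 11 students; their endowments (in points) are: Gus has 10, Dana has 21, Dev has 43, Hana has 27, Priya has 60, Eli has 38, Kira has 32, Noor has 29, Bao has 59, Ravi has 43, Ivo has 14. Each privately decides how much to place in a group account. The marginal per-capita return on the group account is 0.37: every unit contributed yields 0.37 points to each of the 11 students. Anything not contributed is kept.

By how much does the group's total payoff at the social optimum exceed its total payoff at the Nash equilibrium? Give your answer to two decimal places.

The private return per contributed unit is 0.37 < 1 for everyone, so the Nash equilibrium is zero contribution and the group total is Σ E_j = 10 + 21 + 43 + 27 + 60 + 38 + 32 + 29 + 59 + 43 + 14 = 376.
Each contributed unit returns 4.070 to the group, so the social optimum is full contribution by everyone: group total = 4.070 × 376 = 1530.32.
Efficiency loss = (4.070 − 1) × 376 = 1154.32.

1154.32 points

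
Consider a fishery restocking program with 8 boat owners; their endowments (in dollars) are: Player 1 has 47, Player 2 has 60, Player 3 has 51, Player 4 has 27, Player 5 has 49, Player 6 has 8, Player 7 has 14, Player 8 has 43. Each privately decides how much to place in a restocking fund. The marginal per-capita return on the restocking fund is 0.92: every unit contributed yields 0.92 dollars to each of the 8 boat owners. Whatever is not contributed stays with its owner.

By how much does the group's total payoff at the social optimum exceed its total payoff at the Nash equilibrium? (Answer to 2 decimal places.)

The private return per contributed unit is 0.92 < 1 for everyone, so the Nash equilibrium is zero contribution and the group total is Σ E_j = 47 + 60 + 51 + 27 + 49 + 8 + 14 + 43 = 299.
Each contributed unit returns 7.360 to the group, so the social optimum is full contribution by everyone: group total = 7.360 × 299 = 2200.64.
Efficiency loss = (7.360 − 1) × 299 = 1901.64.

1901.64 dollars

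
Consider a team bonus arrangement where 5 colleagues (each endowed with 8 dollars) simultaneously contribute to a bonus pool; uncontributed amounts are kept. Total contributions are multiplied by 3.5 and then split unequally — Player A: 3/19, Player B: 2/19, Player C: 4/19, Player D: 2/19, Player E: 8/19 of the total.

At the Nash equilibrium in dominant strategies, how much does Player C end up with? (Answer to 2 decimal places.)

13.89 dollars

Player j's private return per contributed unit is 3.5 × (j's share). Contributing is weakly dominant for j when that share is at least 1/3.5 = 0.2857, and contributing 0 is dominant otherwise.
The only share above 0.2857 is Player E's 8/19, contributing 8; the remaining 4 contribute 0. Total contributed: 8.
Player C keeps 8 and receives 3.5 × 8 × 4/19 = 5.89 from the bonus pool, for a payoff of 13.89.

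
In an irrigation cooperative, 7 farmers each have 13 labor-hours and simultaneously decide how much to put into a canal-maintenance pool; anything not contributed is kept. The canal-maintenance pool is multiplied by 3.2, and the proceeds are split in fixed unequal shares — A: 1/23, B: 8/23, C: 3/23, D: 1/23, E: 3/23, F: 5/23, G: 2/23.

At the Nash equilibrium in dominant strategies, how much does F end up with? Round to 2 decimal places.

A player with share s gets back 3.2·s per unit contributed, so full contribution is dominant for anyone with s > 1/3.2 = 0.3125 and zero contribution is dominant for anyone below.
The only share above 0.3125 is B's 8/23, contributing 13; the remaining 6 contribute 0. Total contributed: 13.
F keeps 13 and receives 3.2 × 13 × 5/23 = 9.04 from the canal-maintenance pool, for a payoff of 22.04.

22.04 labor-hours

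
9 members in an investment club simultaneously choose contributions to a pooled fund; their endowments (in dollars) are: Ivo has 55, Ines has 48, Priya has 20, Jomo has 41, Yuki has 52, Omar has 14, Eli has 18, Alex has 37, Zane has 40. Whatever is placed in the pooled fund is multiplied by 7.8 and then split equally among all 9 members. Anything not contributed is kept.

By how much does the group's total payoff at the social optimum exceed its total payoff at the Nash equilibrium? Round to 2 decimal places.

2210.00 dollars

The private return per contributed unit is 7.8/9 = 0.8667 < 1 for every player regardless of endowment, so the Nash equilibrium is zero contribution and the group total is Σ E_j = 55 + 48 + 20 + 41 + 52 + 14 + 18 + 37 + 40 = 325.
Each contributed unit returns 7.800 to the group, so the social optimum is full contribution by everyone: group total = 7.800 × 325 = 2535.00.
Efficiency loss = (7.800 − 1) × 325 = 2210.00.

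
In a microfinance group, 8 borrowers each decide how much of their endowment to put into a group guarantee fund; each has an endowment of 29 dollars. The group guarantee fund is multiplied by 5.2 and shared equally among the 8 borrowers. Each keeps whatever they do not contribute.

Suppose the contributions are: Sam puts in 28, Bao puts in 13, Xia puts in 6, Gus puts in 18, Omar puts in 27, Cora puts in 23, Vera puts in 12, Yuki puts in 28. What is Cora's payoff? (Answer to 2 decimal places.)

106.75 dollars

Total contributed: 28 + 13 + 6 + 18 + 27 + 23 + 12 + 28 = 155.
Each receives 5.2 × 155 / 8 = 100.75 from the group guarantee fund.
Cora keeps 29 − 23 = 6, so Cora's payoff is 6 + 100.75 = 106.75.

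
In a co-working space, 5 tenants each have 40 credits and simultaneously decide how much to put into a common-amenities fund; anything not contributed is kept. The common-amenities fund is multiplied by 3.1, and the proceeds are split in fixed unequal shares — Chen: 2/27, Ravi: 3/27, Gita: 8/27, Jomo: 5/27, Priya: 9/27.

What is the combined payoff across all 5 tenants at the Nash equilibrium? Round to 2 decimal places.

284.00 credits

Each unit j contributes comes back to j as 3.1 × (j's share), so j prefers to contribute only if that share exceeds 1/3.1 = 0.3226; otherwise keeping the unit dominates.
Priya alone (share 9/27) is above the threshold, contributing 40; the remaining 4 contribute 0. Total contributed: 40.
The common-amenities fund pays out 3.1 × 40 = 124.00 in total (split across the unequal shares, but the aggregate is all that matters for the group sum).
The 4 free-riders keep 40 each, adding 160. Group total = 160 + 124.00 = 284.00.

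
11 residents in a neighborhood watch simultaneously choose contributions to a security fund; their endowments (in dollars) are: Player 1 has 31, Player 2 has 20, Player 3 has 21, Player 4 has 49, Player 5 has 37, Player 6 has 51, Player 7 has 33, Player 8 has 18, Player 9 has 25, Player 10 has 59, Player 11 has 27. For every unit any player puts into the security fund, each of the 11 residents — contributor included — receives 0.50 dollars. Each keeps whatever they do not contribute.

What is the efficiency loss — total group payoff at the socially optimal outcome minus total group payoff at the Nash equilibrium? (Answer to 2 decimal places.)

1669.50 dollars

The private return per contributed unit is 0.50 < 1 for everyone, so the Nash equilibrium is zero contribution and the group total is Σ E_j = 31 + 20 + 21 + 49 + 37 + 51 + 33 + 18 + 25 + 59 + 27 = 371.
Each contributed unit returns 5.500 to the group, so the social optimum is full contribution by everyone: group total = 5.500 × 371 = 2040.50.
Efficiency loss = (5.500 − 1) × 371 = 1669.50.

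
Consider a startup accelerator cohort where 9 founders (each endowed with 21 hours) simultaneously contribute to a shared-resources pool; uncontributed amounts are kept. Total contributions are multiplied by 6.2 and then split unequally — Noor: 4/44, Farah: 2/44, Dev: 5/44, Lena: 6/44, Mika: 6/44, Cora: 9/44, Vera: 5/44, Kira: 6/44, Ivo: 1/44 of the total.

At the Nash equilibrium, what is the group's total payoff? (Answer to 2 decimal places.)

Player j's private return per contributed unit is 6.2 × (j's share). Contributing is weakly dominant for j when that share is at least 1/6.2 = 0.1613, and contributing 0 is dominant otherwise.
Cora alone (share 9/44) is above the threshold, contributing 21; the remaining 8 contribute 0. Total contributed: 21.
The shared-resources pool pays out 6.2 × 21 = 130.20 in total (split across the unequal shares, but the aggregate is all that matters for the group sum).
The 8 free-riders keep 21 each, adding 168. Group total = 168 + 130.20 = 298.20.

298.20 hours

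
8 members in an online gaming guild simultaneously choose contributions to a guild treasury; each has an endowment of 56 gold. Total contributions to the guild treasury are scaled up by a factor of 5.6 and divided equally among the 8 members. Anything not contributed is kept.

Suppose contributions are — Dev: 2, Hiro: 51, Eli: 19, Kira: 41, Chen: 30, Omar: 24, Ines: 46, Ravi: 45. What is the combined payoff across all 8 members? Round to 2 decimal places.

Total contributed: 2 + 51 + 19 + 41 + 30 + 24 + 46 + 45 = 258; total kept: 8 × 56 − 258 = 190.
The guild treasury pays out 5.6 × 258 = 1444.80 in aggregate.
Group total = 190 + 1444.80 = 1634.80.

1634.80 gold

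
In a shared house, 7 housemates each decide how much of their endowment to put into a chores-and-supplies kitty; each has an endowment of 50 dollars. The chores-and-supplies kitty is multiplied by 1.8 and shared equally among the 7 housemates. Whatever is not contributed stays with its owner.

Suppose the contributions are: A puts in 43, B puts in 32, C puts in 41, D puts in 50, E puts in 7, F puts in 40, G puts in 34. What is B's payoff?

Total contributed: 43 + 32 + 41 + 50 + 7 + 40 + 34 = 247.
Each receives 1.8 × 247 / 7 = 63.51 from the chores-and-supplies kitty.
B keeps 50 − 32 = 18, so B's payoff is 18 + 63.51 = 81.51.

81.51 dollars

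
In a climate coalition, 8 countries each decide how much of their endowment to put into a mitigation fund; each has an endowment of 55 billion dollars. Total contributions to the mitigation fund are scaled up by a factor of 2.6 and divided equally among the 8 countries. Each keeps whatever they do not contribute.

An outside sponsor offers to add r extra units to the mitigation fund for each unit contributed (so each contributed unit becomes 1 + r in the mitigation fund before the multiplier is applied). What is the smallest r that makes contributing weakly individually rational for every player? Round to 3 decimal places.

With matching at rate r, one contributed unit becomes (1 + r) in the mitigation fund and returns 2.6 × (1 + r) / 8 to the contributor.
Setting this equal to 1: 1 + r = 8/2.6 = 3.0769.
So the minimum matching rate is r = 3.0769 − 1 = 2.077.

2.077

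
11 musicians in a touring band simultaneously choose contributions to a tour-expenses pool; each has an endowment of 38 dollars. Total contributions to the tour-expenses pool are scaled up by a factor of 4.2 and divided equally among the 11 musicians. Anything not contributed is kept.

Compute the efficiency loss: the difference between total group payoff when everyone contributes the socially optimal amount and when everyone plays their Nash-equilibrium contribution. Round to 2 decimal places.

1337.60 dollars

Each contributed unit returns 4.2/11 = 0.3818 to its contributor — below 1 — so contributing 0 is dominant for every player. At the Nash equilibrium everyone keeps their 38, and the group total is 11 × 38 = 418.
Each contributed unit returns 4.200 to the group as a whole (0.3818 to each of 11 players), which exceeds 1, so the social optimum is full contribution: group total = 4.200 × 418 = 1755.60.
Efficiency loss = 1755.60 − 418 = 1337.60.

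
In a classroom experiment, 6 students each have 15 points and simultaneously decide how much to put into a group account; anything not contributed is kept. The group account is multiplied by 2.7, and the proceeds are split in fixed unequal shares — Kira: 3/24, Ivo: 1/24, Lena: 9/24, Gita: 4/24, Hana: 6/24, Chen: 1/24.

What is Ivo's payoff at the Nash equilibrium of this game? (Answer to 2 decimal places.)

Player j's private return per contributed unit is 2.7 × (j's share). Contributing is weakly dominant for j when that share is at least 1/2.7 = 0.3704, and contributing 0 is dominant otherwise.
The only share above 0.3704 is Lena's 9/24, contributing 15; the remaining 5 contribute 0. Total contributed: 15.
Ivo keeps 15 and receives 2.7 × 15 × 1/24 = 1.69 from the group account, for a payoff of 16.69.

16.69 points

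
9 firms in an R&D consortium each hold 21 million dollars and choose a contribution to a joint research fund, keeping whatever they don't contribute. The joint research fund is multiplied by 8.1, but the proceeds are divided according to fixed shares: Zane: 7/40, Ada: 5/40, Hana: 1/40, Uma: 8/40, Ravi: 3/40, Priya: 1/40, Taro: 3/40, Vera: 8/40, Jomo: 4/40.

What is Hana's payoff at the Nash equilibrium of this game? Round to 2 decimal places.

38.01 million dollars

Each unit j contributes comes back to j as 8.1 × (j's share), so j prefers to contribute only if that share exceeds 1/8.1 = 0.1235; otherwise keeping the unit dominates.
The shares above 0.1235 belong to Zane, Ada, Uma and Vera, contributing 21 each; the remaining 5 contribute 0. Total contributed: 84.
Hana keeps 21 and receives 8.1 × 84 × 1/40 = 17.01 from the joint research fund, for a payoff of 38.01.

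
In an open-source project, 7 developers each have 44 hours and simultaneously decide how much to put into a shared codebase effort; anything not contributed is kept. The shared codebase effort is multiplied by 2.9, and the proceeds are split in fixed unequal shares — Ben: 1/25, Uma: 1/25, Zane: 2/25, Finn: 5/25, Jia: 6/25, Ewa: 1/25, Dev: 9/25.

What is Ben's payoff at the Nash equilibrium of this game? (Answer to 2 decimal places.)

Player j's private return per contributed unit is 2.9 × (j's share). Contributing is weakly dominant for j when that share is at least 1/2.9 = 0.3448, and contributing 0 is dominant otherwise.
The only share above 0.3448 is Dev's 9/25, contributing 44; the remaining 6 contribute 0. Total contributed: 44.
Ben keeps 44 and receives 2.9 × 44 × 1/25 = 5.10 from the shared codebase effort, for a payoff of 49.10.

49.10 hours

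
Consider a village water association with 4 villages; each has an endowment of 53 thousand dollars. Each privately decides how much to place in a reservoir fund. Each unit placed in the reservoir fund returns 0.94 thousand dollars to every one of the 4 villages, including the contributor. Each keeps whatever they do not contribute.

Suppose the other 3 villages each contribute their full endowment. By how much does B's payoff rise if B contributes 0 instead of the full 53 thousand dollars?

Switching from a contribution of 53 to 0 lets B keep an extra 53 thousand dollars, but lowers the reservoir fund by 53, which costs B their own share of that drop: 0.94 × 53 = 49.82.
Net gain = 53 − 49.82 = 3.18. The private return per contributed unit (0.94) is below 1, so free-riding is indeed the best response regardless of what the others do.

3.18 thousand dollars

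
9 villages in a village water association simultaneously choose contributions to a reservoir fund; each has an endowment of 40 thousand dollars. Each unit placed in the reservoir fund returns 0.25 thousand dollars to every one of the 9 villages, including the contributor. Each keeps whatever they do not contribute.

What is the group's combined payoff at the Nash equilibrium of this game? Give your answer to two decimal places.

360.00 thousand dollars

The private return per contributed unit is 0.25 < 1, so contributing 0 is dominant for every player. At the Nash equilibrium everyone keeps their 40, and the group total is 9 × 40 = 360.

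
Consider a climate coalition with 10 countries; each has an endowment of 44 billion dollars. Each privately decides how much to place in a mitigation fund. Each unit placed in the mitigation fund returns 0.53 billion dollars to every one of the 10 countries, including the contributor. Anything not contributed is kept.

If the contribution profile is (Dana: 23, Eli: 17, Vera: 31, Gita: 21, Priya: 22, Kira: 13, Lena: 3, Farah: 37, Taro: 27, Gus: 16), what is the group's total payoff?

Total contributed: 23 + 17 + 31 + 21 + 22 + 13 + 3 + 37 + 27 + 16 = 210; total kept: 10 × 44 − 210 = 230.
The mitigation fund pays out 0.53 × 10 × 210 = 1113.00 in aggregate.
Group total = 230 + 1113.00 = 1343.00.

1343.00 billion dollars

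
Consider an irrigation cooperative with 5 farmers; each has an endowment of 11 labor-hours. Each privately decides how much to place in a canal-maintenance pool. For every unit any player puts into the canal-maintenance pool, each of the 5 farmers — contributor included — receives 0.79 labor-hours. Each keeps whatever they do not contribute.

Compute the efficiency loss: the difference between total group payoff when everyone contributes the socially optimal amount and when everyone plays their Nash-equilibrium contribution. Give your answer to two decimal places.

The private return per contributed unit is 0.79 < 1, so contributing 0 is dominant for every player. At the Nash equilibrium everyone keeps their 11, and the group total is 5 × 11 = 55.
Each contributed unit returns 3.950 to the group as a whole (0.79 to each of 5 players), which exceeds 1, so the social optimum is full contribution: group total = 3.950 × 55 = 217.25.
Efficiency loss = 217.25 − 55 = 162.25.

162.25 labor-hours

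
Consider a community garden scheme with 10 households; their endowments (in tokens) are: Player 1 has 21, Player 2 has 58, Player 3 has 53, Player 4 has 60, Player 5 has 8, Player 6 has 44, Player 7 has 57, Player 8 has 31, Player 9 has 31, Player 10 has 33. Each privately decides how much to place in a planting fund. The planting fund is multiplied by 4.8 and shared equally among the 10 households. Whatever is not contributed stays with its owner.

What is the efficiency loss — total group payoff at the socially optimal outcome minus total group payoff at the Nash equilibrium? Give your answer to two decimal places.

The private return per contributed unit is 4.8/10 = 0.4800 < 1 for every player regardless of endowment, so the Nash equilibrium is zero contribution and the group total is Σ E_j = 21 + 58 + 53 + 60 + 8 + 44 + 57 + 31 + 31 + 33 = 396.
Each contributed unit returns 4.800 to the group, so the social optimum is full contribution by everyone: group total = 4.800 × 396 = 1900.80.
Efficiency loss = (4.800 − 1) × 396 = 1504.80.

1504.80 tokens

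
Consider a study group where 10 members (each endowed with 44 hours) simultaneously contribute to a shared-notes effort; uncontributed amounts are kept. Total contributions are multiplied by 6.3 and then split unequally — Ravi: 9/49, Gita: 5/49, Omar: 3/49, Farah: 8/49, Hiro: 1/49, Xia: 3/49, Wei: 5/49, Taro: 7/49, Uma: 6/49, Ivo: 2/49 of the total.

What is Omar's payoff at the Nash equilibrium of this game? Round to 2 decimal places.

77.94 hours

Each unit j contributes comes back to j as 6.3 × (j's share), so j prefers to contribute only if that share exceeds 1/6.3 = 0.1587; otherwise keeping the unit dominates.
Ravi and Farah are above the threshold, contributing 44 each; the remaining 8 contribute 0. Total contributed: 88.
Omar keeps 44 and receives 6.3 × 88 × 3/49 = 33.94 from the shared-notes effort, for a payoff of 77.94.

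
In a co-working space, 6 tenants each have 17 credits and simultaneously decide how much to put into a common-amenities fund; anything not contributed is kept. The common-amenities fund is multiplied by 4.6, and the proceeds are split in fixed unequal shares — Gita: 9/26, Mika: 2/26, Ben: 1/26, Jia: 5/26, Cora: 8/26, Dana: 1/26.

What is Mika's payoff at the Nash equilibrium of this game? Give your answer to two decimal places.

For player j, contributing a unit is worthwhile iff 4.6 × (j's share) ≥ 1, i.e. iff j's share is at least 0.2174.
The shares above 0.2174 belong to Gita and Cora, contributing 17 each; the remaining 4 contribute 0. Total contributed: 34.
Mika keeps 17 and receives 4.6 × 34 × 2/26 = 12.03 from the common-amenities fund, for a payoff of 29.03.

29.03 credits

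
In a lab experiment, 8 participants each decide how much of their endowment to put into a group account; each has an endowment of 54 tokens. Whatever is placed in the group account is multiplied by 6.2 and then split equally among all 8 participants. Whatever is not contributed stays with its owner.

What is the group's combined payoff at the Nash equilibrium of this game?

Each contributed unit returns 6.2/8 = 0.7750 to its contributor — below 1 — so contributing 0 is dominant for every player. At the Nash equilibrium everyone keeps their 54, and the group total is 8 × 54 = 432.

432.00 tokens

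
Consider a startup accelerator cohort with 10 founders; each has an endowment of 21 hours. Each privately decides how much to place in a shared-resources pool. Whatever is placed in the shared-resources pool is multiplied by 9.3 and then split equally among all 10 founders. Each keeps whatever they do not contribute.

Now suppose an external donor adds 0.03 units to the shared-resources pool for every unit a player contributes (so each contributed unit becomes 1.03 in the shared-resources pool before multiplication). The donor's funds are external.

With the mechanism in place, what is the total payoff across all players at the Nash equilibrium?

Even with the mechanism, each unit contributed returns only 9.3 × 1.03 / 10 = 0.9579 per unit of net cost, so contributing nothing is still dominant.
Everyone keeps their endowment and the group total is 10 × 21 = 210.

210.00 hours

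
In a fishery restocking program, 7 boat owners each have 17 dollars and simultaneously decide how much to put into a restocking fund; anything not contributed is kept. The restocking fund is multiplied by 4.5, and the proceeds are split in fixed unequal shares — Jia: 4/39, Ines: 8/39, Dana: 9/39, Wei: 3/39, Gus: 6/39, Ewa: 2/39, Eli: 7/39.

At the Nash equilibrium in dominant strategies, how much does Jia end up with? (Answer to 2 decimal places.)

For player j, contributing a unit is worthwhile iff 4.5 × (j's share) ≥ 1, i.e. iff j's share is at least 0.2222.
Dana alone (share 9/39) is above the threshold, contributing 17; the remaining 6 contribute 0. Total contributed: 17.
Jia keeps 17 and receives 4.5 × 17 × 4/39 = 7.85 from the restocking fund, for a payoff of 24.85.

24.85 dollars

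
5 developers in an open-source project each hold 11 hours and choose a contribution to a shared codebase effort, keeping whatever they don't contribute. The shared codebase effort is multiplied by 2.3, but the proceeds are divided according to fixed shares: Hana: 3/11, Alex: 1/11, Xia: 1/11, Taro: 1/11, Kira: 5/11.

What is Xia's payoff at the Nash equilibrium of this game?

13.30 hours

For player j, contributing a unit is worthwhile iff 2.3 × (j's share) ≥ 1, i.e. iff j's share is at least 0.4348.
Only Kira (5/11) clears that bar, contributing 11; the remaining 4 contribute 0. Total contributed: 11.
Xia keeps 11 and receives 2.3 × 11 × 1/11 = 2.30 from the shared codebase effort, for a payoff of 13.30.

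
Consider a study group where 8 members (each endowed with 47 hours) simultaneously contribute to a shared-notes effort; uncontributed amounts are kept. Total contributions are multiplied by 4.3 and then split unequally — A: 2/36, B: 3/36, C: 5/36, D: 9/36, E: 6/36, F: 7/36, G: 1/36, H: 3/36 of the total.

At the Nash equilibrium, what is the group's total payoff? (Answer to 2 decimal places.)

Player j's private return per contributed unit is 4.3 × (j's share). Contributing is weakly dominant for j when that share is at least 1/4.3 = 0.2326, and contributing 0 is dominant otherwise.
The only share above 0.2326 is D's 9/36, contributing 47; the remaining 7 contribute 0. Total contributed: 47.
The shared-notes effort pays out 4.3 × 47 = 202.10 in total (split across the unequal shares, but the aggregate is all that matters for the group sum).
The 7 free-riders keep 47 each, adding 329. Group total = 329 + 202.10 = 531.10.

531.10 hours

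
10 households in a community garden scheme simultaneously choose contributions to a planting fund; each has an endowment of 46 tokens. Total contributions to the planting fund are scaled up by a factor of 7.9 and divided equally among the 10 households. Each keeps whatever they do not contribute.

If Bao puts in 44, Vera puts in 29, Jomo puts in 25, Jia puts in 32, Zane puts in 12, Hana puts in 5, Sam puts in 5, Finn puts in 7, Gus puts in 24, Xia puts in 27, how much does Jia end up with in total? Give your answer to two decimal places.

Total contributed: 44 + 29 + 25 + 32 + 12 + 5 + 5 + 7 + 24 + 27 = 210.
Each receives 7.9 × 210 / 10 = 165.90 from the planting fund.
Jia keeps 46 − 32 = 14, so Jia's payoff is 14 + 165.90 = 179.90.

179.90 tokens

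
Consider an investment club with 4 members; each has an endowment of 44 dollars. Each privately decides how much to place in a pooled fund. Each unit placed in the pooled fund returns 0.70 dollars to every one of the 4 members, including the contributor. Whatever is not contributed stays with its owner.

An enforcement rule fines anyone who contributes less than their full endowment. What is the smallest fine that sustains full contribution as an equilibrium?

13.20 dollars

Given the others contribute fully, the best deviation is to contribute 0 (any partial contribution still incurs the fine and gives up units whose private return 0.70 is below 1).
Deviating from 44 to 0 saves 44 dollars but forfeits the deviator's share of the drop in the pooled fund: 0.70 × 44 = 30.80.
So the deviation gain is 44 − 30.80 = 13.20, and the fine must be at least 13.20 dollars to wipe it out.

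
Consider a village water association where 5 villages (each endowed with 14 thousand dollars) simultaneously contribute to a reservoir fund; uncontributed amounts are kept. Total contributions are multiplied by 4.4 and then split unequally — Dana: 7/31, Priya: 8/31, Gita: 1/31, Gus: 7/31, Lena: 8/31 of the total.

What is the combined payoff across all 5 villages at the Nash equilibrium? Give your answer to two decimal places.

165.20 thousand dollars

For player j, contributing a unit is worthwhile iff 4.4 × (j's share) ≥ 1, i.e. iff j's share is at least 0.2273.
Priya and Lena clear that bar, contributing 14 each; the remaining 3 contribute 0. Total contributed: 28.
The reservoir fund pays out 4.4 × 28 = 123.20 in total (split across the unequal shares, but the aggregate is all that matters for the group sum).
The 3 free-riders keep 14 each, adding 42. Group total = 42 + 123.20 = 165.20.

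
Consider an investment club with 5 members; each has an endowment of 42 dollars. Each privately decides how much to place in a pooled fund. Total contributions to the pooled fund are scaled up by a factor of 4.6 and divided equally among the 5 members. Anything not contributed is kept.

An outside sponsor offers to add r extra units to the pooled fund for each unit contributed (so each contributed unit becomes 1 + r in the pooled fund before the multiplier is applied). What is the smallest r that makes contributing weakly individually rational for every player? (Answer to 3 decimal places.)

With matching at rate r, one contributed unit becomes (1 + r) in the pooled fund and returns 4.6 × (1 + r) / 5 to the contributor.
Setting this equal to 1: 1 + r = 5/4.6 = 1.0870.
So the minimum matching rate is r = 1.0870 − 1 = 0.087.

0.087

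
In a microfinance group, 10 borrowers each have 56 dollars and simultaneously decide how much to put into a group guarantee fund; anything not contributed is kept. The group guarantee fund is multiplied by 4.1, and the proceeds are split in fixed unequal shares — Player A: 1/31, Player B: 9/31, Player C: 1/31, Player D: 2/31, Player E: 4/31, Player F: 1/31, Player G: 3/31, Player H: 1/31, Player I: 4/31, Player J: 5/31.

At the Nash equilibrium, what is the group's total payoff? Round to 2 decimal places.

733.60 dollars

For player j, contributing a unit is worthwhile iff 4.1 × (j's share) ≥ 1, i.e. iff j's share is at least 0.2439.
Player B alone (share 9/31) is above the threshold, contributing 56; the remaining 9 contribute 0. Total contributed: 56.
The group guarantee fund pays out 4.1 × 56 = 229.60 in total (split across the unequal shares, but the aggregate is all that matters for the group sum).
The 9 free-riders keep 56 each, adding 504. Group total = 504 + 229.60 = 733.60.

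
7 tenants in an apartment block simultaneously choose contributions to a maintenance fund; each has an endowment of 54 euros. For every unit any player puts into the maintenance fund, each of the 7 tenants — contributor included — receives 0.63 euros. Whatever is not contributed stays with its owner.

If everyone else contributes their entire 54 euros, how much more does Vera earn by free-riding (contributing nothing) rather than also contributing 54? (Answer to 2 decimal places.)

19.98 euros

Switching from a contribution of 54 to 0 lets Vera keep an extra 54 euros, but lowers the maintenance fund by 54, which costs Vera their own share of that drop: 0.63 × 54 = 34.02.
Net gain = 54 − 34.02 = 19.98. The private return per contributed unit (0.63) is below 1, so free-riding is indeed the best response regardless of what the others do.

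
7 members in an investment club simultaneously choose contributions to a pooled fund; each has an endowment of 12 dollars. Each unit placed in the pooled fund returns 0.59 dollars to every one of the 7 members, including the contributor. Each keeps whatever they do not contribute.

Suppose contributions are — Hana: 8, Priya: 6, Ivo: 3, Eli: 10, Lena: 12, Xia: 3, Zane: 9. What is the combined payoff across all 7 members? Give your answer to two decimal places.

Total contributed: 8 + 6 + 3 + 10 + 12 + 3 + 9 = 51; total kept: 7 × 12 − 51 = 33.
The pooled fund pays out 0.59 × 7 × 51 = 210.63 in aggregate.
Group total = 33 + 210.63 = 243.63.

243.63 dollars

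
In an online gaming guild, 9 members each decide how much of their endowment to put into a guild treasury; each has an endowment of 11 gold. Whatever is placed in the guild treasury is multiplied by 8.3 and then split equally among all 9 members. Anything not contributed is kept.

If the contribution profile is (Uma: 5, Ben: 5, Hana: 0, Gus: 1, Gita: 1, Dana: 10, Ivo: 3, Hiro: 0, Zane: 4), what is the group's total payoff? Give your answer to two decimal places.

310.70 gold

Total contributed: 5 + 5 + 0 + 1 + 1 + 10 + 3 + 0 + 4 = 29; total kept: 9 × 11 − 29 = 70.
The guild treasury pays out 8.3 × 29 = 240.70 in aggregate.
Group total = 70 + 240.70 = 310.70.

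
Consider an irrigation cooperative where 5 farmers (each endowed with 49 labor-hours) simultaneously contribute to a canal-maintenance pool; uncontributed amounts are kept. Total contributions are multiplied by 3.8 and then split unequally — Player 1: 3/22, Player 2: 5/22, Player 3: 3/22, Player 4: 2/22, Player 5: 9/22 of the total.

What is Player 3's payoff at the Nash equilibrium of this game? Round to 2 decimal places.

For player j, contributing a unit is worthwhile iff 3.8 × (j's share) ≥ 1, i.e. iff j's share is at least 0.2632.
Only Player 5 (9/22) clears that bar, contributing 49; the remaining 4 contribute 0. Total contributed: 49.
Player 3 keeps 49 and receives 3.8 × 49 × 3/22 = 25.39 from the canal-maintenance pool, for a payoff of 74.39.

74.39 labor-hours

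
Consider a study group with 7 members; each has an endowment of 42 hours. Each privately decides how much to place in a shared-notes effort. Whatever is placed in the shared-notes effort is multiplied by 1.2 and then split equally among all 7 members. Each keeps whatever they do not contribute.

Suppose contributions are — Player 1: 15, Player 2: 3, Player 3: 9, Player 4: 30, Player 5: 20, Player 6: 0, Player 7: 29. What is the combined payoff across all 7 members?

315.20 hours

Total contributed: 15 + 3 + 9 + 30 + 20 + 0 + 29 = 106; total kept: 7 × 42 − 106 = 188.
The shared-notes effort pays out 1.2 × 106 = 127.20 in aggregate.
Group total = 188 + 127.20 = 315.20.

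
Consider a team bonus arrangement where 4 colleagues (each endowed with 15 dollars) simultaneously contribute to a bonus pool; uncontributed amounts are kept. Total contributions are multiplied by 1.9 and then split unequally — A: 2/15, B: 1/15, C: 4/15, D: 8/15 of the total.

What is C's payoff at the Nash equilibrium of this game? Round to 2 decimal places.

For player j, contributing a unit is worthwhile iff 1.9 × (j's share) ≥ 1, i.e. iff j's share is at least 0.5263.
The only share above 0.5263 is D's 8/15, contributing 15; the remaining 3 contribute 0. Total contributed: 15.
C keeps 15 and receives 1.9 × 15 × 4/15 = 7.60 from the bonus pool, for a payoff of 22.60.

22.60 dollars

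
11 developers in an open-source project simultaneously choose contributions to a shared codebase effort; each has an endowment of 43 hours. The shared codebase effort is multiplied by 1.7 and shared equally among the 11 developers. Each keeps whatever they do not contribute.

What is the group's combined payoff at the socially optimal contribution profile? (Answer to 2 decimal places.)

804.10 hours

Each contributed unit returns 1.700 to the group as a whole (0.1545 to each of 11 players), which exceeds 1, so the social optimum is full contribution: group total = 1.700 × 473 = 804.10.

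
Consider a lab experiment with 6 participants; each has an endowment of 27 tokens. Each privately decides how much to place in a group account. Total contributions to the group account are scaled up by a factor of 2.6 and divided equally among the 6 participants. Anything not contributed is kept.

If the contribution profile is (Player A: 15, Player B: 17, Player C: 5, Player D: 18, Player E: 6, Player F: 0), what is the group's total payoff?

Total contributed: 15 + 17 + 5 + 18 + 6 + 0 = 61; total kept: 6 × 27 − 61 = 101.
The group account pays out 2.6 × 61 = 158.60 in aggregate.
Group total = 101 + 158.60 = 259.60.

259.60 tokens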